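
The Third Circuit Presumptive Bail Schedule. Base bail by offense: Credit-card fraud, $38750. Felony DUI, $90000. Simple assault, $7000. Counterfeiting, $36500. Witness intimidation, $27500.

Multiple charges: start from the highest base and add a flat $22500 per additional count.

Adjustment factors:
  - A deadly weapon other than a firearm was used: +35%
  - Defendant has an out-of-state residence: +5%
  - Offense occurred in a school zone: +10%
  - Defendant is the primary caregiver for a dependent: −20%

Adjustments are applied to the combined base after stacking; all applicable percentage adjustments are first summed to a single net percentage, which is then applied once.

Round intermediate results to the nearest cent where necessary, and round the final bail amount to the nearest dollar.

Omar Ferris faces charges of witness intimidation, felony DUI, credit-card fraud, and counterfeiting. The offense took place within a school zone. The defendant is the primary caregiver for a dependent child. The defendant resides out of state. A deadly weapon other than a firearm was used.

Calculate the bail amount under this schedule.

$204750

Base amounts from the schedule: witness intimidation $27500; felony DUI $90000; credit-card fraud $38750; counterfeiting $36500.
Stacking rule: highest base plus $22500 per additional charge. Highest is felony DUI at $90000; 3 additional charges → +$67500. Combined base = $157500.
Net percentage adjustment: +35% +5% +10% −20% = +30%. $157500 × 1.3 = $204750.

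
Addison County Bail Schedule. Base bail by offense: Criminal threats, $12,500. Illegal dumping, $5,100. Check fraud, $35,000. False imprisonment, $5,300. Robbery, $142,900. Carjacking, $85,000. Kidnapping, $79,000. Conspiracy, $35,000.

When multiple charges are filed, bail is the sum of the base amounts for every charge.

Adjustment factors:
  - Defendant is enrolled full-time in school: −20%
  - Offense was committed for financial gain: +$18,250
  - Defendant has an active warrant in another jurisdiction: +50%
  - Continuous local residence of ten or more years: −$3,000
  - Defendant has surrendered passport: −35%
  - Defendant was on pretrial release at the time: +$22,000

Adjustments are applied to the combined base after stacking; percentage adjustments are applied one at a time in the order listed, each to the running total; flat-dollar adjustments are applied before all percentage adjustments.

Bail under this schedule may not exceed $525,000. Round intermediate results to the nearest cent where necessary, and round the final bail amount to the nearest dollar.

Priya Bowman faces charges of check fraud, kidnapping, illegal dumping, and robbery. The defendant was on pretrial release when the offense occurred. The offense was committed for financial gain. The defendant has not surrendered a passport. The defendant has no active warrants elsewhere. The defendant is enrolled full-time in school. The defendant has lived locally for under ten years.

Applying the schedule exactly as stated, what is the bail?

Base amounts from the schedule: check fraud $35,000; kidnapping $79,000; illegal dumping $5,100; robbery $142,900.
Stacking rule: sum of all bases. $35,000 + $79,000 + $5,100 + $142,900 = $262,000.
Offense was committed for financial gain (+$18,250 flat): $262,000 + $18,250 = $280,250.
Defendant was on pretrial release at the time (+$22,000 flat): $280,250 + $22,000 = $302,250.
Defendant is enrolled full-time in school (−20%): $302,250 × 0.8 = $241,800.
$241,800 is within the $525,000 maximum.

$241,800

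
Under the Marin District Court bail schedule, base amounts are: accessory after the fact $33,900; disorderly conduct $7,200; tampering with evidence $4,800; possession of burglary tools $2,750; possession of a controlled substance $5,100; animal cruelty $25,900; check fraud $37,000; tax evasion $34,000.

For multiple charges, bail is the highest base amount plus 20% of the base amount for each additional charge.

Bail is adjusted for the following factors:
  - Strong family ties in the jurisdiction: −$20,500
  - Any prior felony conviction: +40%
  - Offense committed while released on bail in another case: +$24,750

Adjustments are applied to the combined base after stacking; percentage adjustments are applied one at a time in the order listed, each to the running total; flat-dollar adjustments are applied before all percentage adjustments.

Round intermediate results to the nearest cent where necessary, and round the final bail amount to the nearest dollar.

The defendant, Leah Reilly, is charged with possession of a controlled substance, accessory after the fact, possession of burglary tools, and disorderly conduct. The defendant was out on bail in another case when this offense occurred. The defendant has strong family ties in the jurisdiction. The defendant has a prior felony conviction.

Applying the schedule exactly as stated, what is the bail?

$57,624

Base amounts from the schedule: possession of a controlled substance $5,100; accessory after the fact $33,900; possession of burglary tools $2,750; disorderly conduct $7,200.
Stacking rule: highest base plus 20% of each additional charge. Highest is accessory after the fact at $33,900. Additional: $5,100 × 20% = $1,020; $2,750 × 20% = $550; $7,200 × 20% = $1,440. Combined base = $33,900 + $3,010 = $36,910.
Strong family ties in the jurisdiction (−$20,500 flat): $36,910 − $20,500 = $16,410.
Offense committed while released on bail in another case (+$24,750 flat): $16,410 + $24,750 = $41,160.
Any prior felony conviction (+40%): $41,160 × 1.4 = $57,624.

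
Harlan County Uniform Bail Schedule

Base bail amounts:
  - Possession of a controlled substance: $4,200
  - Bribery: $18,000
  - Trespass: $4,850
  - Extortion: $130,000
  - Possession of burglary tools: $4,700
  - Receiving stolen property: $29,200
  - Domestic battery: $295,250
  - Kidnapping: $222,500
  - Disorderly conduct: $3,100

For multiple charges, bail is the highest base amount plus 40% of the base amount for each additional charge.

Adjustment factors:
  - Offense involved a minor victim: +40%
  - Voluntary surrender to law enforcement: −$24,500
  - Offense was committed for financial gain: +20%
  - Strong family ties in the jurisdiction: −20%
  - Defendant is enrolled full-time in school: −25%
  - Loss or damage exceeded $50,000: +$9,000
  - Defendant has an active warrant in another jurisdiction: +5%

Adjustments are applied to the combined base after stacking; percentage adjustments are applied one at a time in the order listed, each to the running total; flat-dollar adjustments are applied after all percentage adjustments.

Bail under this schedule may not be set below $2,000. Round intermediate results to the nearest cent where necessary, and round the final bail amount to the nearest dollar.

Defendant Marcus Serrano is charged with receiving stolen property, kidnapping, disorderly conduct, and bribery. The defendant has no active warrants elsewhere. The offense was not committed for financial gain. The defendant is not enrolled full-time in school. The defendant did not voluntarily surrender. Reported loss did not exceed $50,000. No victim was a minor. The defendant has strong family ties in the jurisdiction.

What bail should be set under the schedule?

Base amounts from the schedule: receiving stolen property $29,200; kidnapping $222,500; disorderly conduct $3,100; bribery $18,000.
Stacking rule: highest base plus 40% of each additional charge. Highest is kidnapping at $222,500. Additional: $29,200 × 40% = $11,680; $3,100 × 40% = $1,240; $18,000 × 40% = $7,200. Combined base = $222,500 + $20,120 = $242,620.
Strong family ties in the jurisdiction (−20%): $242,620 × 0.8 = $194,096.
$194,096 is at or above the $2,000 minimum.

$194,096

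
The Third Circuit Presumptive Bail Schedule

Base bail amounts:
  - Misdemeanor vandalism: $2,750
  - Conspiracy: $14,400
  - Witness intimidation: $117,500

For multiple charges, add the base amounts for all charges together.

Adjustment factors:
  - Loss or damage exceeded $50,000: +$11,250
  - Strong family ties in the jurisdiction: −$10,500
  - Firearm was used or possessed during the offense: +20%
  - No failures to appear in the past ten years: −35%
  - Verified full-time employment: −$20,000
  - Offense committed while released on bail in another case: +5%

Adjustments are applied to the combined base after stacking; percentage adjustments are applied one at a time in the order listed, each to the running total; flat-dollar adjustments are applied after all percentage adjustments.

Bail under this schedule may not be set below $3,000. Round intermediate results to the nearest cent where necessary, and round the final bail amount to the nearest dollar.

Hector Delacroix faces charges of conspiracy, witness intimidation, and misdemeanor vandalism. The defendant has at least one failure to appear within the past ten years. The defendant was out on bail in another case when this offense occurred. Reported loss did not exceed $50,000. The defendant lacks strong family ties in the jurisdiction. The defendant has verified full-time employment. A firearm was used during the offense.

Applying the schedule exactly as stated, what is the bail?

Base amounts from the schedule: conspiracy $14,400; witness intimidation $117,500; misdemeanor vandalism $2,750.
Stacking rule: sum of all bases. $14,400 + $117,500 + $2,750 = $134,650.
Firearm was used or possessed during the offense (+20%): $134,650 × 1.2 = $161,580.
Offense committed while released on bail in another case (+5%): $161,580 × 1.05 = $169,659.
Verified full-time employment (−$20,000 flat): $169,659 − $20,000 = $149,659.
$149,659 is at or above the $3,000 minimum.

$149,659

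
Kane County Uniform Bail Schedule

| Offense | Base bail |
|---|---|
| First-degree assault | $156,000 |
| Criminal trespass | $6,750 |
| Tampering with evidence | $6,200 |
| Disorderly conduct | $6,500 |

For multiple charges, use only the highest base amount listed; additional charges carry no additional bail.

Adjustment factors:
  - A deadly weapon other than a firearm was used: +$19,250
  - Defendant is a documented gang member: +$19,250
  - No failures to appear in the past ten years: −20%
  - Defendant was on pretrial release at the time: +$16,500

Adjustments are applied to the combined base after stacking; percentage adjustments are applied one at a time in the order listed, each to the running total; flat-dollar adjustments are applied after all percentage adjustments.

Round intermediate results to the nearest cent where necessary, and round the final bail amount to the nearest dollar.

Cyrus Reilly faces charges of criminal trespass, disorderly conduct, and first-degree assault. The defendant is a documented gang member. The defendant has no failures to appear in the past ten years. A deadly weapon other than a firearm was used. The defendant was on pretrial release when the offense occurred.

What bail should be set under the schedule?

Base amounts from the schedule: criminal trespass $6,750; disorderly conduct $6,500; first-degree assault $156,000.
Stacking rule: use the highest base only. Highest is first-degree assault at $156,000. Combined base = $156,000.
No failures to appear in the past ten years (−20%): $156,000 × 0.8 = $124,800.
A deadly weapon other than a firearm was used (+$19,250 flat): $124,800 + $19,250 = $144,050.
Defendant is a documented gang member (+$19,250 flat): $144,050 + $19,250 = $163,300.
Defendant was on pretrial release at the time (+$16,500 flat): $163,300 + $16,500 = $179,800.

$179,800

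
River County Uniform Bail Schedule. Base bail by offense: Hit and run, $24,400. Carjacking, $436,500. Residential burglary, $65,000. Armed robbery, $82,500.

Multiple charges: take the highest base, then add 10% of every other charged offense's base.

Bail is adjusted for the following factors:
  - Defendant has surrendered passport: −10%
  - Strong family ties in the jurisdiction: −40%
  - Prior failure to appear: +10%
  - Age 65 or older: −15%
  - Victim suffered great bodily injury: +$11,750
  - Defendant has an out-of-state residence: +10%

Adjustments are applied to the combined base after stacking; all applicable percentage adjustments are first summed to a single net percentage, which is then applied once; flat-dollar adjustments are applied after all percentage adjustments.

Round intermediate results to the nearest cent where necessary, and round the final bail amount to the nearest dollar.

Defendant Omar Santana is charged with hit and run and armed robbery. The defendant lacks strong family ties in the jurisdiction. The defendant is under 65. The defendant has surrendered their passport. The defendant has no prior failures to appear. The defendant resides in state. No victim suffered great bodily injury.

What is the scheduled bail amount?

$76,446

Base amounts from the schedule: hit and run $24,400; armed robbery $82,500.
Stacking rule: highest base plus 10% of each additional charge. Highest is armed robbery at $82,500. Additional: $24,400 × 10% = $2,440. Combined base = $82,500 + $2,440 = $84,940.
Defendant has surrendered passport (−10%): $84,940 × 0.9 = $76,446.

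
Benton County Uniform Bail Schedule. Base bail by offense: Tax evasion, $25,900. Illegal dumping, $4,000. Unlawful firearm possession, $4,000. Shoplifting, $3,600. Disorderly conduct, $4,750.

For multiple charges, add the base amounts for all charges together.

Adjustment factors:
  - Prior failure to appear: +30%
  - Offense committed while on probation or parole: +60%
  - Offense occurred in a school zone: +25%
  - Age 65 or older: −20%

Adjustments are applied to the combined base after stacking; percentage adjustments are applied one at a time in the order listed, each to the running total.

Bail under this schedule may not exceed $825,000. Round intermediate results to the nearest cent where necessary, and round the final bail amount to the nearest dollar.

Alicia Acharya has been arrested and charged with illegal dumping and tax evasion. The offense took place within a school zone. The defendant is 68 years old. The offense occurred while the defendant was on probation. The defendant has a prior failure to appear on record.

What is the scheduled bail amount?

Base amounts from the schedule: illegal dumping $4,000; tax evasion $25,900.
Stacking rule: sum of all bases. $4,000 + $25,900 = $29,900.
Prior failure to appear (+30%): $29,900 × 1.3 = $38,870.
Offense committed while on probation or parole (+60%): $38,870 × 1.6 = $62,192.
Offense occurred in a school zone (+25%): $62,192 × 1.25 = $77,740.
Age 65 or older (−20%): $77,740 × 0.8 = $62,192.
$62,192 is within the $825,000 maximum.

$62,192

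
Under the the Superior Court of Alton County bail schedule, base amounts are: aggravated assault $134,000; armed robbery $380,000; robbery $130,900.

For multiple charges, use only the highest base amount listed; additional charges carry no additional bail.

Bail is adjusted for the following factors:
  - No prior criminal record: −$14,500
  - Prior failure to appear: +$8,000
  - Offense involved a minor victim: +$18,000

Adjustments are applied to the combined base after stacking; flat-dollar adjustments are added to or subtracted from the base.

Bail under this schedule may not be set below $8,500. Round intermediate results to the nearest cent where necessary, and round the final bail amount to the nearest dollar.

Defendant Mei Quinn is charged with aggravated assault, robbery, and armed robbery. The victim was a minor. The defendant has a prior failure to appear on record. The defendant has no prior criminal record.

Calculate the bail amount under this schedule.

Base amounts from the schedule: aggravated assault $134,000; robbery $130,900; armed robbery $380,000.
Stacking rule: use the highest base only. Highest is armed robbery at $380,000. Combined base = $380,000.
No prior criminal record (−$14,500 flat): $380,000 − $14,500 = $365,500.
Prior failure to appear (+$8,000 flat): $365,500 + $8,000 = $373,500.
Offense involved a minor victim (+$18,000 flat): $373,500 + $18,000 = $391,500.
$391,500 is at or above the $8,500 minimum.

$391,500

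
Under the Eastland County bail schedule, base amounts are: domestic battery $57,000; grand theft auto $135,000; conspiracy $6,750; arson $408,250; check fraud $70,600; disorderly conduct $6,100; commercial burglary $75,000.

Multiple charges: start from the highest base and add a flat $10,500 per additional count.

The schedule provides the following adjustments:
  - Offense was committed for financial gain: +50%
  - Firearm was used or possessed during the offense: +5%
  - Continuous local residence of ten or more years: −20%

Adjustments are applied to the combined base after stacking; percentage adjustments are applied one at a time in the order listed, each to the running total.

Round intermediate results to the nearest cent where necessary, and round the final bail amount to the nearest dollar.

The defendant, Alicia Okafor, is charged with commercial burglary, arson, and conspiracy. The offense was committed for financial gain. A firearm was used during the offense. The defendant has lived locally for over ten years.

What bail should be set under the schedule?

$540,855

Base amounts from the schedule: commercial burglary $75,000; arson $408,250; conspiracy $6,750.
Stacking rule: highest base plus $10,500 per additional charge. Highest is arson at $408,250; 2 additional charges → +$21,000. Combined base = $429,250.
Offense was committed for financial gain (+50%): $429,250 × 1.5 = $643,875.
Firearm was used or possessed during the offense (+5%): $643,875 × 1.05 = $676,068.75.
Continuous local residence of ten or more years (−20%): $676,068.75 × 0.8 = $540,855.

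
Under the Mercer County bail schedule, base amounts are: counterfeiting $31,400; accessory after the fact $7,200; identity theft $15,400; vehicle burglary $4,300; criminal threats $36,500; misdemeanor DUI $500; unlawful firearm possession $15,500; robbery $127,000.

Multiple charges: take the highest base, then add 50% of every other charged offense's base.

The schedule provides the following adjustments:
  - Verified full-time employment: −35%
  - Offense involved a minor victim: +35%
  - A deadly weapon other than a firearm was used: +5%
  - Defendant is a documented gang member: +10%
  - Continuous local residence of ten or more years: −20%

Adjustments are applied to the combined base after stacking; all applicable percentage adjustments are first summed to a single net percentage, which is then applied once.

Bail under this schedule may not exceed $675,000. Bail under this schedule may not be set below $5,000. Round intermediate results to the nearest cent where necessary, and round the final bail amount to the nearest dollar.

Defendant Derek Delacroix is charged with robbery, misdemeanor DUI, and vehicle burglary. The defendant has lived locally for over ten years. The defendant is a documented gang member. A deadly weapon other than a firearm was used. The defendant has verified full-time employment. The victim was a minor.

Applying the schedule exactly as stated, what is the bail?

Base amounts from the schedule: robbery $127,000; misdemeanor DUI $500; vehicle burglary $4,300.
Stacking rule: highest base plus 50% of each additional charge. Highest is robbery at $127,000. Additional: $500 × 50% = $250; $4,300 × 50% = $2,150. Combined base = $127,000 + $2,400 = $129,400.
Net percentage adjustment: −35% +35% +5% +10% −20% = −5%. $129,400 × 0.95 = $122,930.
$122,930 is within the $675,000 maximum.
$122,930 is at or above the $5,000 minimum.

$122,930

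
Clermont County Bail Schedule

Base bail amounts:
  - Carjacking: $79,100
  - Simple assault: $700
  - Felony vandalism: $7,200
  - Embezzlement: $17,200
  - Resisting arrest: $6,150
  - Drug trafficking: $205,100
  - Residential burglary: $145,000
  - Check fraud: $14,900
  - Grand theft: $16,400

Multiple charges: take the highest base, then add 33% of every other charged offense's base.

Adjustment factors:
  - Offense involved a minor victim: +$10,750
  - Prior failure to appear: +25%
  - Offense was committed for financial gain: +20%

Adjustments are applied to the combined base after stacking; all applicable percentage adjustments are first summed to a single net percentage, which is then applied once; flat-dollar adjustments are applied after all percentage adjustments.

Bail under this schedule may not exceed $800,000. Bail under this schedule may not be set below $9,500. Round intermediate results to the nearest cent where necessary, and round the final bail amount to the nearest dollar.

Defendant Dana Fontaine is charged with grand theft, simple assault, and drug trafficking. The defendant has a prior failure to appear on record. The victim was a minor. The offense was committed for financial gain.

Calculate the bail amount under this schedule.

Base amounts from the schedule: grand theft $16,400; simple assault $700; drug trafficking $205,100.
Stacking rule: highest base plus 33% of each additional charge. Highest is drug trafficking at $205,100. Additional: $16,400 × 33% = $5,412; $700 × 33% = $231. Combined base = $205,100 + $5,643 = $210,743.
Net percentage adjustment: +25% +20% = +45%. $210,743 × 1.45 = $305,577.35.
Offense involved a minor victim (+$10,750 flat): $305,577.35 + $10,750 = $316,327.35.
$316,327.35 is within the $800,000 maximum.
$316,327.35 is at or above the $9,500 minimum.
Rounded to the nearest dollar: $316,327.

$316,327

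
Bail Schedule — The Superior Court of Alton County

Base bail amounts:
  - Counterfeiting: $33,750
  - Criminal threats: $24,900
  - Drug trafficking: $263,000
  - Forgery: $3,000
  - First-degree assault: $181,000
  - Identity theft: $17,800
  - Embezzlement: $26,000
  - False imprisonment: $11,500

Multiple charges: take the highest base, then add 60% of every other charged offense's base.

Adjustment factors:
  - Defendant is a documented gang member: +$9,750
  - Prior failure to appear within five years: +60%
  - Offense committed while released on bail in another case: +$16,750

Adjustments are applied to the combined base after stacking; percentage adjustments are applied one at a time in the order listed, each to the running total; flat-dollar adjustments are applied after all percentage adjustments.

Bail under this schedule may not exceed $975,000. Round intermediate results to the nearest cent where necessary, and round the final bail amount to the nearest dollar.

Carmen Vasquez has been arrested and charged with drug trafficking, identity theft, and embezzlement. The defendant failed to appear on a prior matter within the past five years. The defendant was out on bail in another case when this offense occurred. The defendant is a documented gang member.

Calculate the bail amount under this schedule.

Base amounts from the schedule: drug trafficking $263,000; identity theft $17,800; embezzlement $26,000.
Stacking rule: highest base plus 60% of each additional charge. Highest is drug trafficking at $263,000. Additional: $17,800 × 60% = $10,680; $26,000 × 60% = $15,600. Combined base = $263,000 + $26,280 = $289,280.
Prior failure to appear within five years (+60%): $289,280 × 1.6 = $462,848.
Defendant is a documented gang member (+$9,750 flat): $462,848 + $9,750 = $472,598.
Offense committed while released on bail in another case (+$16,750 flat): $472,598 + $16,750 = $489,348.
$489,348 is within the $975,000 maximum.

$489,348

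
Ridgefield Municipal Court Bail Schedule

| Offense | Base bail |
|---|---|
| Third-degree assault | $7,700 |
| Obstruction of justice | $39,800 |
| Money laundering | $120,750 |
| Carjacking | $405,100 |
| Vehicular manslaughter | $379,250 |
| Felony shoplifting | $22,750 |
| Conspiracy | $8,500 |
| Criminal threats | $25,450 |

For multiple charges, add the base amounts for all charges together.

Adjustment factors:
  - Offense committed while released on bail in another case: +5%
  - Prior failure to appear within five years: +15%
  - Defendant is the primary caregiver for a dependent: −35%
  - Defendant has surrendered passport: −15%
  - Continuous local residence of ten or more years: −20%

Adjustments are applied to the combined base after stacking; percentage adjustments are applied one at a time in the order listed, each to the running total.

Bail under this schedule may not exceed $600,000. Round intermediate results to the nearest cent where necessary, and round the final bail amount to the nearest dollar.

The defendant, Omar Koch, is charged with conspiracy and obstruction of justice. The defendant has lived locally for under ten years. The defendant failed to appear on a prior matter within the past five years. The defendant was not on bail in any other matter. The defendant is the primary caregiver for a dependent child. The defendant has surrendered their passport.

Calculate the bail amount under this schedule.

Base amounts from the schedule: conspiracy $8,500; obstruction of justice $39,800.
Stacking rule: sum of all bases. $8,500 + $39,800 = $48,300.
Prior failure to appear within five years (+15%): $48,300 × 1.15 = $55,545.
Defendant is the primary caregiver for a dependent (−35%): $55,545 × 0.65 = $36,104.25.
Defendant has surrendered passport (−15%): $36,104.25 × 0.85 = $30,688.61.
$30,688.61 is within the $600,000 maximum.
Rounded to the nearest dollar: $30,689.

$30,689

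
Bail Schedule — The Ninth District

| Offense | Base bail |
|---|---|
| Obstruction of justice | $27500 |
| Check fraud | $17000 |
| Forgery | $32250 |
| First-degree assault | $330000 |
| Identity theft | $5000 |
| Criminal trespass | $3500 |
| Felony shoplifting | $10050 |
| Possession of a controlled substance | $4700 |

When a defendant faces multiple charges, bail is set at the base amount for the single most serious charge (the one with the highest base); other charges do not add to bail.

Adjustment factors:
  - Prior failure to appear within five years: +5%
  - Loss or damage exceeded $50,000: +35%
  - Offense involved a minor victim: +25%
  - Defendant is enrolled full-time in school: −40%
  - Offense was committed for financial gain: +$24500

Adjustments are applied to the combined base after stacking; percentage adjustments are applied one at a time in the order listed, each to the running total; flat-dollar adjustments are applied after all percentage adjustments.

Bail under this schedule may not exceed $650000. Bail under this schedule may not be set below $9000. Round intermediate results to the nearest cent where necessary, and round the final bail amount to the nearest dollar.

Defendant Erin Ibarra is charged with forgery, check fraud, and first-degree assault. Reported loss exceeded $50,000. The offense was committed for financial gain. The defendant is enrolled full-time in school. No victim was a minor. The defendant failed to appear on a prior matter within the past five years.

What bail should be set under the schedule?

$305165

Base amounts from the schedule: forgery $32250; check fraud $17000; first-degree assault $330000.
Stacking rule: use the highest base only. Highest is first-degree assault at $330000. Combined base = $330000.
Prior failure to appear within five years (+5%): $330000 × 1.05 = $346500.
Loss or damage exceeded $50,000 (+35%): $346500 × 1.35 = $467775.
Defendant is enrolled full-time in school (−40%): $467775 × 0.6 = $280665.
Offense was committed for financial gain (+$24500 flat): $280665 + $24500 = $305165.
$305165 is within the $650000 maximum.
$305165 is at or above the $9000 minimum.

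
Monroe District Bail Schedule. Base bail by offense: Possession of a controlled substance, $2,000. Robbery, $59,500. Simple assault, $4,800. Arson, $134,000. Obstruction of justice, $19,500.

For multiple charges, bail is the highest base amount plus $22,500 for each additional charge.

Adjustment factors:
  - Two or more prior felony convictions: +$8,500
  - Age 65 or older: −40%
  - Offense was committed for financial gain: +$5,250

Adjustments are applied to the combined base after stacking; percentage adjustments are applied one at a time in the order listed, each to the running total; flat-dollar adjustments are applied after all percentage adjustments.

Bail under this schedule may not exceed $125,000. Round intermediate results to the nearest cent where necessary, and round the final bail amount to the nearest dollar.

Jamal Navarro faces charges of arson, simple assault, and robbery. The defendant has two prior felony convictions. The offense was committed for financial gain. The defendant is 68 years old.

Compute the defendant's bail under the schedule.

Base amounts from the schedule: arson $134,000; simple assault $4,800; robbery $59,500.
Stacking rule: highest base plus $22,500 per additional charge. Highest is arson at $134,000; 2 additional charges → +$45,000. Combined base = $179,000.
Age 65 or older (−40%): $179,000 × 0.6 = $107,400.
Two or more prior felony convictions (+$8,500 flat): $107,400 + $8,500 = $115,900.
Offense was committed for financial gain (+$5,250 flat): $115,900 + $5,250 = $121,150.
$121,150 is within the $125,000 maximum.

$121,150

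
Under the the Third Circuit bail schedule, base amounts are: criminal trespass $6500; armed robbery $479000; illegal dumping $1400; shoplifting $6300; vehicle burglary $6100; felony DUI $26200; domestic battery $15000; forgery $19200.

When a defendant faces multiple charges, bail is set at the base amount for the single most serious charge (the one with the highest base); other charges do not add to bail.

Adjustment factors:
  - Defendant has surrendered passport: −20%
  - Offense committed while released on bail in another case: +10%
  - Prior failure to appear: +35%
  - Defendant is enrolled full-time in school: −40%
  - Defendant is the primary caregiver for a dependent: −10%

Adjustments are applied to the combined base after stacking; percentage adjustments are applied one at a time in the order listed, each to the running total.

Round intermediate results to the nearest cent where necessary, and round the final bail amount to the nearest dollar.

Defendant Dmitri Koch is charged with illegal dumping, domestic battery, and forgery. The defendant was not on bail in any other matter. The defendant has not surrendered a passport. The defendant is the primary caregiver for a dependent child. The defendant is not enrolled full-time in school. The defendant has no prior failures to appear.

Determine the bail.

Base amounts from the schedule: illegal dumping $1400; domestic battery $15000; forgery $19200.
Stacking rule: use the highest base only. Highest is forgery at $19200. Combined base = $19200.
Defendant is the primary caregiver for a dependent (−10%): $19200 × 0.9 = $17280.

$17280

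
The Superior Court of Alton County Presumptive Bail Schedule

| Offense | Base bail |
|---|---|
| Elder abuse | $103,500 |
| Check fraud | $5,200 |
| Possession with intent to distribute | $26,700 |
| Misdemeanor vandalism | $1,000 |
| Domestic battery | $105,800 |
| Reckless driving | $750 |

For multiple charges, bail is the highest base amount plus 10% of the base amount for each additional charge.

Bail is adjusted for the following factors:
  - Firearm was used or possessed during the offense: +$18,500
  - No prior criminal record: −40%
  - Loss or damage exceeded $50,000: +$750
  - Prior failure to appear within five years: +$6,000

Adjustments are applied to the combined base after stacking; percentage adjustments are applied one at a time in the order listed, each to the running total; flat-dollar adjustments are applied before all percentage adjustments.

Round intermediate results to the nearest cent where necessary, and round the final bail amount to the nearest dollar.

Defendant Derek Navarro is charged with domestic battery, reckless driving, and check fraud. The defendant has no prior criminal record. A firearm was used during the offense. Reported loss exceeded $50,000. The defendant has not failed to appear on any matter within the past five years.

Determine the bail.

Base amounts from the schedule: domestic battery $105,800; reckless driving $750; check fraud $5,200.
Stacking rule: highest base plus 10% of each additional charge. Highest is domestic battery at $105,800. Additional: $750 × 10% = $75; $5,200 × 10% = $520. Combined base = $105,800 + $595 = $106,395.
Firearm was used or possessed during the offense (+$18,500 flat): $106,395 + $18,500 = $124,895.
Loss or damage exceeded $50,000 (+$750 flat): $124,895 + $750 = $125,645.
No prior criminal record (−40%): $125,645 × 0.6 = $75,387.

$75,387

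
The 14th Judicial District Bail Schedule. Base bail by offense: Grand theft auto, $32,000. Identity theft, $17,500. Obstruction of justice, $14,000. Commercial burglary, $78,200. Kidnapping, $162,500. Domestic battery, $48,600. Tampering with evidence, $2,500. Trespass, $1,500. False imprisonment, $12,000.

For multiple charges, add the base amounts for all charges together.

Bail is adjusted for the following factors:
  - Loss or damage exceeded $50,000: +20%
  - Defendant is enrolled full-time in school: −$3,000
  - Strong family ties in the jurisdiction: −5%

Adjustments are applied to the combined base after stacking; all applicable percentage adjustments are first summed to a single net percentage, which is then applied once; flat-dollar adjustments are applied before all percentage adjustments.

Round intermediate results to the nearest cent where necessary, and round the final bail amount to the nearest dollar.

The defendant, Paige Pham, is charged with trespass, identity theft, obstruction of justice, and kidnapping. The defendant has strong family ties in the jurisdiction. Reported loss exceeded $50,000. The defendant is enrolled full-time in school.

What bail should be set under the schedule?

Base amounts from the schedule: trespass $1,500; identity theft $17,500; obstruction of justice $14,000; kidnapping $162,500.
Stacking rule: sum of all bases. $1,500 + $17,500 + $14,000 + $162,500 = $195,500.
Defendant is enrolled full-time in school (−$3,000 flat): $195,500 − $3,000 = $192,500.
Net percentage adjustment: +20% −5% = +15%. $192,500 × 1.15 = $221,375.

$221,375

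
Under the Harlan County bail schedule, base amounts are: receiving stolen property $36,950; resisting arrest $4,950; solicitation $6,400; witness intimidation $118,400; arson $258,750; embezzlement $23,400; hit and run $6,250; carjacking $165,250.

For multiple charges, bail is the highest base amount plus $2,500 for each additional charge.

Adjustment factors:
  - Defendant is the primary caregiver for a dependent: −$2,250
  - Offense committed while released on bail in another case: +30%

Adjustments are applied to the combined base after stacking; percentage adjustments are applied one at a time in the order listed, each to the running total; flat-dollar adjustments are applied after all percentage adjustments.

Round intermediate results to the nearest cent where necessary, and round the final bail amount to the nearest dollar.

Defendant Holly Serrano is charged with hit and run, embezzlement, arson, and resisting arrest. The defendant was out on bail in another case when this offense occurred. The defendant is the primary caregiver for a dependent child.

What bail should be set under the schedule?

Base amounts from the schedule: hit and run $6,250; embezzlement $23,400; arson $258,750; resisting arrest $4,950.
Stacking rule: highest base plus $2,500 per additional charge. Highest is arson at $258,750; 3 additional charges → +$7,500. Combined base = $266,250.
Offense committed while released on bail in another case (+30%): $266,250 × 1.3 = $346,125.
Defendant is the primary caregiver for a dependent (−$2,250 flat): $346,125 − $2,250 = $343,875.

$343,875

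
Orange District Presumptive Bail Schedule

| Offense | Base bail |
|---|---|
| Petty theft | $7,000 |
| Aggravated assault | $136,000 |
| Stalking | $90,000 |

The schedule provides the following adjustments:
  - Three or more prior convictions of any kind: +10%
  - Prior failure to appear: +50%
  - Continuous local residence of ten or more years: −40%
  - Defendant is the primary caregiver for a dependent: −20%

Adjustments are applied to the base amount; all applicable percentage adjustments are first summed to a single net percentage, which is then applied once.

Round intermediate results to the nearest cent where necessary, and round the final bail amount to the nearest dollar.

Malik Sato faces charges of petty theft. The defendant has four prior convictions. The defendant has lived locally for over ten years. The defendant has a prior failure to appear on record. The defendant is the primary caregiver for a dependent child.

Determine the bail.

Base amounts from the schedule: petty theft $7,000.
Single charge. Combined base = $7,000.
Net percentage adjustment: +10% +50% −40% −20% = +0%. $7,000 × 1 = $7,000.

$7,000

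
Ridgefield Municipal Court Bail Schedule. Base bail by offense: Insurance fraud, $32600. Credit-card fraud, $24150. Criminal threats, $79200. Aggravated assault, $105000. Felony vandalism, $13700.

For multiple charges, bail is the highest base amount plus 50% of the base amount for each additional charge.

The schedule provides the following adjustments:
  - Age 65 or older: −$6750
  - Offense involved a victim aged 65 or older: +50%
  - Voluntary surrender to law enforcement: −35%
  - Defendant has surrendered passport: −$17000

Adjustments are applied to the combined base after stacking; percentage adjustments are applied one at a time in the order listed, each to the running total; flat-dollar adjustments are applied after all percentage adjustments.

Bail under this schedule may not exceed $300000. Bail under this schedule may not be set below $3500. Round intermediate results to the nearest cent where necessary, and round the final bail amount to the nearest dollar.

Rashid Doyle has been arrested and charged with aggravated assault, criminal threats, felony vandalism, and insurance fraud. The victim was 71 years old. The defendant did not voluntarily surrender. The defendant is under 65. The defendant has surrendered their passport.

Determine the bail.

$234625

Base amounts from the schedule: aggravated assault $105000; criminal threats $79200; felony vandalism $13700; insurance fraud $32600.
Stacking rule: highest base plus 50% of each additional charge. Highest is aggravated assault at $105000. Additional: $79200 × 50% = $39600; $13700 × 50% = $6850; $32600 × 50% = $16300. Combined base = $105000 + $62750 = $167750.
Offense involved a victim aged 65 or older (+50%): $167750 × 1.5 = $251625.
Defendant has surrendered passport (−$17000 flat): $251625 − $17000 = $234625.
$234625 is within the $300000 maximum.
$234625 is at or above the $3500 minimum.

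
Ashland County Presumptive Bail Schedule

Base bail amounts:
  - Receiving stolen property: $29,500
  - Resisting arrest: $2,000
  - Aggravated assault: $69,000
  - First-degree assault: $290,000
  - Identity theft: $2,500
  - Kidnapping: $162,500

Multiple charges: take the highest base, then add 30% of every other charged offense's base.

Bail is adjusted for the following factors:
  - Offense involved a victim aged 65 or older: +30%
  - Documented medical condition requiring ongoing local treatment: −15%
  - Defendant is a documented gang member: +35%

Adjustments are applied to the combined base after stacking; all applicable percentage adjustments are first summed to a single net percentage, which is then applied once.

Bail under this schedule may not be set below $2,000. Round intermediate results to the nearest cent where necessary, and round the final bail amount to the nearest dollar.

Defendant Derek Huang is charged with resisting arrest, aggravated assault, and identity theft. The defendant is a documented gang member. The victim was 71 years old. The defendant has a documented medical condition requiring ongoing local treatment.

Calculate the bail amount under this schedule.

Base amounts from the schedule: resisting arrest $2,000; aggravated assault $69,000; identity theft $2,500.
Stacking rule: highest base plus 30% of each additional charge. Highest is aggravated assault at $69,000. Additional: $2,000 × 30% = $600; $2,500 × 30% = $750. Combined base = $69,000 + $1,350 = $70,350.
Net percentage adjustment: +30% −15% +35% = +50%. $70,350 × 1.5 = $105,525.
$105,525 is at or above the $2,000 minimum.

$105,525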